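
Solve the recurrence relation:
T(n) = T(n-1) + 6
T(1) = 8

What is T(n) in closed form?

Unrolling: T(n) = T(1) + 6·(n-1) = 8 + 6(n-1) = 6n + 2.

Answer: T(n) = 6n + 2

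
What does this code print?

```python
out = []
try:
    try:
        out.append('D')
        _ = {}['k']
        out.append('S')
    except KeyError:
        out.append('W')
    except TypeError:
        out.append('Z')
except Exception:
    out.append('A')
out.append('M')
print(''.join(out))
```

Execution trace: 'D' (inner try body) → 'W' (inner except KeyError) → 'M' (after the try/except). Output: DWM

Answer: DWM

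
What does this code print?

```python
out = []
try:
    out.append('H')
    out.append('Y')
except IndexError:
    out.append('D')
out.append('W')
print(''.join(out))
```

Execution trace: 'H' (try body) → 'Y' (try body, no exception) → 'W' (after the try/except). Output: HYW

Answer: HYW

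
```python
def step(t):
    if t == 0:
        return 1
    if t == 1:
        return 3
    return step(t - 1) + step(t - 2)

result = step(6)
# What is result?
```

Build up from base cases: step(0)=1, step(1)=3, step(2)=4, step(3)=7, step(4)=11, step(5)=18, step(6)=29

Answer: 29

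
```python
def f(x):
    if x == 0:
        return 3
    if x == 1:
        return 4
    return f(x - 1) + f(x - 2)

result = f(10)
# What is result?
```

Build up from base cases: f(0)=3, f(1)=4, f(2)=7, f(3)=11, f(4)=18, f(5)=29, f(6)=47, ..., f(10)=322

Answer: 322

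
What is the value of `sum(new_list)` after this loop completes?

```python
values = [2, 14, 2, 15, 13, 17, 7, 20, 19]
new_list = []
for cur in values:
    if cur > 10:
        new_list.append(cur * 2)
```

Sum of doubled values > 10
`new_list` takes the values: [] → [28] → [28, 30] → [28, 30, 26] → [28, 30, 26, 34] → [28, 30, 26, 34, 40] → [28, 30, 26, 34, 40, 38]
So `sum(new_list)` = 196

Answer: 196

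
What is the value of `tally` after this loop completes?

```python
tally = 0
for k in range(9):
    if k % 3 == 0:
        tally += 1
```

Count numbers divisible by 3 in range(9)
`tally` takes the values: 0 → 1 → 2 → 3

Answer: 3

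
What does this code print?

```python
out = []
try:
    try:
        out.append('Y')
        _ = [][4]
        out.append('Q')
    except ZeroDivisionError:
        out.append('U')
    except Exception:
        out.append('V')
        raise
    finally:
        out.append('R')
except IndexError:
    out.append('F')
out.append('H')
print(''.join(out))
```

Execution trace: 'Y' (inner try body) → 'V' (inner except Exception) → 'R' (inner finally) → 'F' (outer except IndexError) → 'H' (after the try/except). Output: YVRFH

Answer: YVRFH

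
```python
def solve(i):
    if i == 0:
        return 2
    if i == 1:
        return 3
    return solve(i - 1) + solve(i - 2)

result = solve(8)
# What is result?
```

Build up from base cases: solve(0)=2, solve(1)=3, solve(2)=5, solve(3)=8, solve(4)=13, solve(5)=21, solve(6)=34, ..., solve(8)=89

Answer: 89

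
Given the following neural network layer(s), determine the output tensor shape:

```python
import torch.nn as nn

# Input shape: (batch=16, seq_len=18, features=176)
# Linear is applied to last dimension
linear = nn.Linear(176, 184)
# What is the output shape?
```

Input: (16, 18, 176) -> Output: (16, 18, 184)

Answer: (16, 18, 184)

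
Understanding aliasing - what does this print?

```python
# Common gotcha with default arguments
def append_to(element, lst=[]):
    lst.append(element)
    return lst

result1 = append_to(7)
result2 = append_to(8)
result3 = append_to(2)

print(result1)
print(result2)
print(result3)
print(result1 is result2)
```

Key concept: mutable default argument gotcha.
Step by step:
`result1 = append_to(7)` → result1 = [7]
`result2 = append_to(8)` → result1 = [7, 8] (same object as result2); result2 = [7, 8] (same object as result1)
`result3 = append_to(2)` → result1 = [7, 8, 2] (same object as result2, result3); result2 = [7, 8, 2] (same object as result1, result3); result3 = [7, 8, 2] (same object as result1, result2)
`print(result1)` → prints [7, 8, 2]
`print(result2)` → prints [7, 8, 2]
`print(result3)` → prints [7, 8, 2]
`print(result1 is result2)` → prints True

Answer:
[7, 8, 2]
[7, 8, 2]
[7, 8, 2]
True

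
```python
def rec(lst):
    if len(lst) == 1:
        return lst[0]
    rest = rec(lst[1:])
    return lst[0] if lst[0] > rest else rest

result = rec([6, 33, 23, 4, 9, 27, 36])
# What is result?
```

Recursive max over [6, 33, 23, 4, 9, 27, 36] = 36

Answer: 36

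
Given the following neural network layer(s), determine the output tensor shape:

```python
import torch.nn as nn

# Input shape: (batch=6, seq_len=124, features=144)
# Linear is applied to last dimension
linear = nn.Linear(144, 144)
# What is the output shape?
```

Input: (6, 124, 144) -> Output: (6, 124, 144)

Answer: (6, 124, 144)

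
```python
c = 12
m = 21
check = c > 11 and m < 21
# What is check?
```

Trace:
`c = 12` → c = 12
`m = 21` → m = 21
`check = c > 11 and m < 21` → check = False
So check = False

Answer: False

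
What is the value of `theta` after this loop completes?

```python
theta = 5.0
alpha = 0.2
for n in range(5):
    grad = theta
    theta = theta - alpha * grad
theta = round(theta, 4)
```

Gradient descent: w = 5.0 * (1 - 0.2)^5
`theta` takes the values: 5.0 → 4.0 → 3.2 → 2.56 → 2.048 → 1.6384

Answer: 1.6384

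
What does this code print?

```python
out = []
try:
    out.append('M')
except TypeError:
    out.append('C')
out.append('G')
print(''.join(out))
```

Execution trace: 'M' (try body, no exception) → 'G' (after the try/except). Output: MG

Answer: MG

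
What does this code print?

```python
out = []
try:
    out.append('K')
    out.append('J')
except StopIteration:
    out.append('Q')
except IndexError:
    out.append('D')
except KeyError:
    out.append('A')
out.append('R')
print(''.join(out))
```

Execution trace: 'K' (try body) → 'J' (try body, no exception) → 'R' (after the try/except). Output: KJR

Answer: KJR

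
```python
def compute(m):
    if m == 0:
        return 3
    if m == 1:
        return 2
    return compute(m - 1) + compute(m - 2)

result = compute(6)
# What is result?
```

Build up from base cases: compute(0)=3, compute(1)=2, compute(2)=5, compute(3)=7, compute(4)=12, compute(5)=19, compute(6)=31

Answer: 31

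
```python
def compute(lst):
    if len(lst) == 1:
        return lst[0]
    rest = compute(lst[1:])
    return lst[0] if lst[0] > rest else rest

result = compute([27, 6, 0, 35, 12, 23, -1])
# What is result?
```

Recursive max over [27, 6, 0, 35, 12, 23, -1] = 35

Answer: 35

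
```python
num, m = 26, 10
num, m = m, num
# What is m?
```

Trace:
`num, m = 26, 10` → num = 26; m = 10
`num, m = m, num` → num = 10; m = 26
So m = 26

Answer: 26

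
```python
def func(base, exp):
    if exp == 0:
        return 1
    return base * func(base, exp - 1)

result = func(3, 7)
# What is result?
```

func(3, 7) = 3 * 3 * 3 * 3 * 3 * 3 * 3 = 2187

Answer: 2187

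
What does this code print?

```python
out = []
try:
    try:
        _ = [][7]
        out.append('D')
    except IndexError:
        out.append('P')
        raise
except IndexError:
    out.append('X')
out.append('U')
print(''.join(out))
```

Execution trace: 'P' (inner except IndexError) → 'X' (outer except IndexError) → 'U' (after the try/except). Output: PXU

Answer: PXU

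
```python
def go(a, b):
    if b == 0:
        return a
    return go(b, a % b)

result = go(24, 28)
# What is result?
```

go(24, 28) -> go(28, 24) -> go(24, 4) -> go(4, 0) -> 4

Answer: 4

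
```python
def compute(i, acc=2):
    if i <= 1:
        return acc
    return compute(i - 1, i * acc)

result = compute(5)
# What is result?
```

Accumulator trace (n, acc): (5, 2) -> (4, 10) -> (3, 40) -> (2, 120) -> (1, 240) -> return 240

Answer: 240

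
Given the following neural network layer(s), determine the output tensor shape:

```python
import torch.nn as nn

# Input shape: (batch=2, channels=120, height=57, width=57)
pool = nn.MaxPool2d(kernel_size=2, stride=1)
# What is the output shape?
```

Input: (2, 120, 57, 57) -> Output: (2, 120, 56, 56)

Answer: (2, 120, 56, 56)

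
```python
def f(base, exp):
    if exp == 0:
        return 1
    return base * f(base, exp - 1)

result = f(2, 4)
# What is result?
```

f(2, 4) = 2 * 2 * 2 * 2 = 16

Answer: 16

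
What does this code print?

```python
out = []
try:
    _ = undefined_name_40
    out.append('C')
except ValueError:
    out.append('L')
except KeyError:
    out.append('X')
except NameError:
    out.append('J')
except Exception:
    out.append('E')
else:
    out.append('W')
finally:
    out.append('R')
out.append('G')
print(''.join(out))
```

Execution trace: 'J' (except NameError) → 'R' (finally) → 'G' (after the try/except). Output: JRG

Answer: JRG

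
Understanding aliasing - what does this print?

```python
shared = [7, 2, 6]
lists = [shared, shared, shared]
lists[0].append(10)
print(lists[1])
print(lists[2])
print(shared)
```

Key concept: list of same reference.
Step by step:
`shared = [7, 2, 6]` → shared = [7, 2, 6]
`lists = [shared, shared, shared]` → lists = [[7, 2, 6], [7, 2, 6], [7, 2, 6]]
`lists[0].append(10)` → shared = [7, 2, 6, 10]; lists = [[7, 2, 6, 10], [7, 2, 6, 10], [7, 2, 6, 10]]
`print(lists[1])` → prints [7, 2, 6, 10]
`print(lists[2])` → prints [7, 2, 6, 10]
`print(shared)` → prints [7, 2, 6, 10]

Answer:
[7, 2, 6, 10]
[7, 2, 6, 10]
[7, 2, 6, 10]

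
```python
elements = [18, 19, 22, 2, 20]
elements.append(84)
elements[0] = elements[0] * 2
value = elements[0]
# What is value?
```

Trace:
`elements = [18, 19, 22, 2, 20]` → elements = [18, 19, 22, 2, 20]
`elements.append(84)` → elements = [18, 19, 22, 2, 20, 84]
`elements[0] = elements[0] * 2` → elements = [36, 19, 22, 2, 20, 84]
`value = elements[0]` → value = 36
So value = 36

Answer: 36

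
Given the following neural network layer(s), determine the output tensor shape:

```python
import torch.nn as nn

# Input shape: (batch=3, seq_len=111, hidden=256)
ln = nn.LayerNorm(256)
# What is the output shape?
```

Input: (3, 111, 256) -> Output: (3, 111, 256)

Answer: (3, 111, 256)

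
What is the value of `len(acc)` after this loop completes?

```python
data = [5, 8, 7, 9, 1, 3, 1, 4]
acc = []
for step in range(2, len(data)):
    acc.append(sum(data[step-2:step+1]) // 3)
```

Number of 3-element averages
`acc` takes the values: [] → [6] → [6, 8] → [6, 8, 5] → [6, 8, 5, 4] → [6, 8, 5, 4, 1] → [6, 8, 5, 4, 1, 2]
So `len(acc)` = 6

Answer: 6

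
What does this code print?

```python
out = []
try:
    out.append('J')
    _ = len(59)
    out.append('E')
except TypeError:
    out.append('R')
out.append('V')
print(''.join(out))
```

Execution trace: 'J' (try body) → 'R' (except TypeError) → 'V' (after the try/except). Output: JRV

Answer: JRV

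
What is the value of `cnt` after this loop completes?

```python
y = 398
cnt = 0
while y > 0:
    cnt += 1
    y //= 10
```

Count digits by repeated division by 10
`cnt` takes the values: 0 → 1 → 2 → 3

Answer: 3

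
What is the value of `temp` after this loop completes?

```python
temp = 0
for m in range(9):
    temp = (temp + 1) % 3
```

Increment mod 3, 9 times = 0
`temp` takes the values: 0 → 1 → 2 → 0 → 1 → 2 → 0 → 1 → 2 → 0

Answer: 0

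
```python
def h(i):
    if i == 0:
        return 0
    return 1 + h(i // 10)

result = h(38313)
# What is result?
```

Count of digits of 38313: 5

Answer: 5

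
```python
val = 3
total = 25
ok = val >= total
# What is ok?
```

Trace:
`val = 3` → val = 3
`total = 25` → total = 25
`ok = val >= total` → ok = False
So ok = False

Answer: False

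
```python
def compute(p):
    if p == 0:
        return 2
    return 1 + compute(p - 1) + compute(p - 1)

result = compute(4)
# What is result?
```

compute(p) = 1 + 2·compute(p-1), compute(0)=2. Closed form: (2+1)·2^4 - 1 = 47.

Answer: 47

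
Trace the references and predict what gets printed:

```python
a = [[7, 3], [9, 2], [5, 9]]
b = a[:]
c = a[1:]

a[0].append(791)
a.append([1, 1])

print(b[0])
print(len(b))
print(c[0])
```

Key concept: slice with nested mutation.
Step by step:
`a = [[7, 3], [9, 2], [5, 9]]` → a = [[7, 3], [9, 2], [5, 9]]
`b = a[:]` → b = [[7, 3], [9, 2], [5, 9]]
`c = a[1:]` → c = [[9, 2], [5, 9]]
`a[0].append(791)` → a = [[7, 3, 791], [9, 2], [5, 9]]; b = [[7, 3, 791], [9, 2], [5, 9]]
`a.append([1, 1])` → a = [[7, 3, 791], [9, 2], [5, 9], [1, 1]]
`print(b[0])` → prints [7, 3, 791]
`print(len(b))` → prints 3
`print(c[0])` → prints [9, 2]

Answer:
[7, 3, 791]
3
[9, 2]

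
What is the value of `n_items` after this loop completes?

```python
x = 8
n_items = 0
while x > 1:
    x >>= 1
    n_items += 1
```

Count right shifts until 1
`n_items` takes the values: 0 → 1 → 2 → 3

Answer: 3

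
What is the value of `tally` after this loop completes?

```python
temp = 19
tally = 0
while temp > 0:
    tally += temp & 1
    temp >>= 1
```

Count set bits in 19 (binary: 0b10011)
`tally` takes the values: 0 → 1 → 2 → 3

Answer: 3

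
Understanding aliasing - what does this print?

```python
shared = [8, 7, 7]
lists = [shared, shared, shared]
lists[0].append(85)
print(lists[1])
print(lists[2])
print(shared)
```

Key concept: list of same reference.
Step by step:
`shared = [8, 7, 7]` → shared = [8, 7, 7]
`lists = [shared, shared, shared]` → lists = [[8, 7, 7], [8, 7, 7], [8, 7, 7]]
`lists[0].append(85)` → shared = [8, 7, 7, 85]; lists = [[8, 7, 7, 85], [8, 7, 7, 85], [8, 7, 7, 85]]
`print(lists[1])` → prints [8, 7, 7, 85]
`print(lists[2])` → prints [8, 7, 7, 85]
`print(shared)` → prints [8, 7, 7, 85]

Answer:
[8, 7, 7, 85]
[8, 7, 7, 85]
[8, 7, 7, 85]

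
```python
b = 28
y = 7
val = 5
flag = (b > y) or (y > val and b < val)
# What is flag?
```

Trace:
`b = 28` → b = 28
`y = 7` → y = 7
`val = 5` → val = 5
`flag = (b > y) or (y > val and b < val)` → flag = True
So flag = True

Answer: True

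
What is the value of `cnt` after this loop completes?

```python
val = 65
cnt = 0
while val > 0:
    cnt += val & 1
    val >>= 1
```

Count set bits in 65 (binary: 0b1000001)
`cnt` takes the values: 0 → 1 → 2

Answer: 2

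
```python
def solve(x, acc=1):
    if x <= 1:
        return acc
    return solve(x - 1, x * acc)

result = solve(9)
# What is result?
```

Accumulator trace (n, acc): (9, 1) -> (8, 9) -> (7, 72) -> (6, 504) -> (5, 3024) -> (4, 15120) -> (3, 60480) -> (2, 181440) -> (1, 362880) -> return 362880

Answer: 362880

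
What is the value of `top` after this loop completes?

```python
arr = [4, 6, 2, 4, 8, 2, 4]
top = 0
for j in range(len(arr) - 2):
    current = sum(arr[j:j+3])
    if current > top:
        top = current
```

Max sum of 3-element window in [4, 6, 2, 4, 8, 2, 4]
`top` takes the values: 0 → 12 → 14

Answer: 14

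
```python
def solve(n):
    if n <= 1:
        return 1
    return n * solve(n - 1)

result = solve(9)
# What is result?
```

solve(9) = 9 * 8 * 7 * 6 * 5 * 4 * 3 * 2 * 1 = 362880

Answer: 362880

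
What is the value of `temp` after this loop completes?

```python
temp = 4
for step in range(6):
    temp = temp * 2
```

Multiply by 2, 6 times: 4 * 2^6 = 256
`temp` takes the values: 4 → 8 → 16 → 32 → 64 → 128 → 256

Answer: 256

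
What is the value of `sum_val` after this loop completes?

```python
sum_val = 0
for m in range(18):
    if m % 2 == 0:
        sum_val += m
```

Sum of even numbers 0 to 17
`sum_val` takes the values: 0 → 2 → 6 → 12 → 20 → 30 → 42 → 56 → 72

Answer: 72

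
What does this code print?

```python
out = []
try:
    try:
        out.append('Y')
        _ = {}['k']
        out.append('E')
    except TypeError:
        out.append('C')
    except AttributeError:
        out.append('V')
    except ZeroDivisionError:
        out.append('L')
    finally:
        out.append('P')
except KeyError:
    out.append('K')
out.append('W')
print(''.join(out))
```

Execution trace: 'Y' (try body) → 'P' (finally) → 'K' (outer except KeyError) → 'W' (after the try/except). Output: YPKW

Answer: YPKW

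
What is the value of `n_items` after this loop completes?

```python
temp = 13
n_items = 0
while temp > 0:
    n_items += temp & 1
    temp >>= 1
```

Count set bits in 13 (binary: 0b1101)
`n_items` takes the values: 0 → 1 → 2 → 3

Answer: 3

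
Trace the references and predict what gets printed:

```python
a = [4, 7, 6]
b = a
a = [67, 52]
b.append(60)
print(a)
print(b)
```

Key concept: rebinding vs mutation: a is rebound to a new list, b still points at the original.
Step by step:
`a = [4, 7, 6]` → a = [4, 7, 6]
`b = a` → b = [4, 7, 6] (same object as a)
`a = [67, 52]` → a = [67, 52]
`b.append(60)` → b = [4, 7, 6, 60]
`print(a)` → prints [67, 52]
`print(b)` → prints [4, 7, 6, 60]

Answer:
[67, 52]
[4, 7, 6, 60]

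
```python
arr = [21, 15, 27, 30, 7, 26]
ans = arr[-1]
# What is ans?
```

Trace:
`arr = [21, 15, 27, 30, 7, 26]` → arr = [21, 15, 27, 30, 7, 26]
`ans = arr[-1]` → ans = 26
So ans = 26

Answer: 26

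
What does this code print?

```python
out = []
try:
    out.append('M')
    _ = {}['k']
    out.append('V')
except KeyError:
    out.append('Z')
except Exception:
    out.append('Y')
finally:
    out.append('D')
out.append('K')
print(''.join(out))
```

Execution trace: 'M' (try body) → 'Z' (except KeyError) → 'D' (finally) → 'K' (after the try/except). Output: MZDK

Answer: MZDK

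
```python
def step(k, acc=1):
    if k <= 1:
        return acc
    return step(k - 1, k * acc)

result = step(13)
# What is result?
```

Accumulator trace (n, acc): (13, 1) -> (12, 13) -> (11, 156) -> (10, 1716) -> (9, 17160) -> (8, 154440) -> (7, 1235520) -> (6, 8648640) -> (5, 51891840) -> (4, 259459200) -> (3, 1037836800) -> (2, 3113510400) -> (1, 6227020800) -> return 6227020800

Answer: 6227020800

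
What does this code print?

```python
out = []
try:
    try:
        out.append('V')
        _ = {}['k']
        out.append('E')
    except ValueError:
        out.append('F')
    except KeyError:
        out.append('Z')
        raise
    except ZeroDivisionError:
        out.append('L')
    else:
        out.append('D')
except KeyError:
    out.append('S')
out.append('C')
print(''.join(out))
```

Execution trace: 'V' (inner try body) → 'Z' (inner except KeyError) → 'S' (outer except KeyError) → 'C' (after the try/except). Output: VZSC

Answer: VZSC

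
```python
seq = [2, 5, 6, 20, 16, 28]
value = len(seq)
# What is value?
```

Trace:
`seq = [2, 5, 6, 20, 16, 28]` → seq = [2, 5, 6, 20, 16, 28]
`value = len(seq)` → value = 6
So value = 6

Answer: 6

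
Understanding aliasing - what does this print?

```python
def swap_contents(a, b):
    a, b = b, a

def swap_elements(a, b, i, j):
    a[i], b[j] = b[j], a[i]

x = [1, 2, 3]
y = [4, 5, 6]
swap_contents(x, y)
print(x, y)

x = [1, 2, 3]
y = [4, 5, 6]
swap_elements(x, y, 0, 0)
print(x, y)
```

Key concept: parameter rebinding vs mutation.
Step by step:
`x = [1, 2, 3]` → x = [1, 2, 3]
`y = [4, 5, 6]` → y = [4, 5, 6]
`swap_contents(x, y)` → no visible change to tracked variables
`print(x, y)` → prints [1, 2, 3] [4, 5, 6]
`x = [1, 2, 3]` → x = [1, 2, 3]
`y = [4, 5, 6]` → y = [4, 5, 6]
`swap_elements(x, y, 0, 0)` → x = [4, 2, 3]; y = [1, 5, 6]
`print(x, y)` → prints [4, 2, 3] [1, 5, 6]

Answer:
[1, 2, 3] [4, 5, 6]
[4, 2, 3] [1, 5, 6]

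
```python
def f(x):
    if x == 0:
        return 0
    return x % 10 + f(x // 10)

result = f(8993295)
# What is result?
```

Sum of digits of 8993295: 5 + 9 + 2 + 3 + 9 + 9 + 8 = 45

Answer: 45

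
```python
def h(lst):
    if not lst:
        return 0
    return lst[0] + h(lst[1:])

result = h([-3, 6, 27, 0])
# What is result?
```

(-3) + 6 + 27 + 0 + 0 = 30

Answer: 30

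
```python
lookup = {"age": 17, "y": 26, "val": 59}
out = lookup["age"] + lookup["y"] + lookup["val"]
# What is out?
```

Trace:
`lookup = {"age": 17, "y": 26, "val": 59}` → lookup = {'age': 17, 'y': 26, 'val': 59}
`out = lookup["age"] + lookup["y"] + lookup["val"]` → out = 102
So out = 102

Answer: 102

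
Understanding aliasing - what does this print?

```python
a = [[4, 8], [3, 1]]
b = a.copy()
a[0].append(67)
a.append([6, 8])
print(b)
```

Key concept: shallow copy with nested lists.
Step by step:
`a = [[4, 8], [3, 1]]` → a = [[4, 8], [3, 1]]
`b = a.copy()` → b = [[4, 8], [3, 1]]
`a[0].append(67)` → a = [[4, 8, 67], [3, 1]]; b = [[4, 8, 67], [3, 1]]
`a.append([6, 8])` → a = [[4, 8, 67], [3, 1], [6, 8]]
`print(b)` → prints [[4, 8, 67], [3, 1]]

Answer: [[4, 8, 67], [3, 1]]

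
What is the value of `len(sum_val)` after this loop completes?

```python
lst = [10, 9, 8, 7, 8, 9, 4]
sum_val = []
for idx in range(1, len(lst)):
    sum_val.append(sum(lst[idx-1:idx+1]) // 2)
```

Number of 2-element averages
`sum_val` takes the values: [] → [9] → [9, 8] → [9, 8, 7] → [9, 8, 7, 7] → [9, 8, 7, 7, 8] → [9, 8, 7, 7, 8, 6]
So `len(sum_val)` = 6

Answer: 6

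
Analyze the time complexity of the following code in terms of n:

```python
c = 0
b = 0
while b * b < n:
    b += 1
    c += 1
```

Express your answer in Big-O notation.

Each loop level contributes: √n. Multiplying the contributions gives O(√n).

Answer: O(√n)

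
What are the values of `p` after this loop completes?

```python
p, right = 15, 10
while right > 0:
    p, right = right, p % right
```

GCD of 15 and 10
`p` takes the values: 15 → 10 → 5

Answer: 5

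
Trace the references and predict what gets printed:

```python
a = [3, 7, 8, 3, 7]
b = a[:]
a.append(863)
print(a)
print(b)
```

Key concept: slice [:] creates copy.
Step by step:
`a = [3, 7, 8, 3, 7]` → a = [3, 7, 8, 3, 7]
`b = a[:]` → b = [3, 7, 8, 3, 7]
`a.append(863)` → a = [3, 7, 8, 3, 7, 863]
`print(a)` → prints [3, 7, 8, 3, 7, 863]
`print(b)` → prints [3, 7, 8, 3, 7]

Answer:
[3, 7, 8, 3, 7, 863]
[3, 7, 8, 3, 7]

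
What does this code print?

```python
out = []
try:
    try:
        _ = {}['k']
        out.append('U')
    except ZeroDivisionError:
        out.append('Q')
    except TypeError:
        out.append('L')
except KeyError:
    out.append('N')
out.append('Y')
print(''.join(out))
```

Execution trace: 'N' (outer except KeyError) → 'Y' (after the try/except). Output: NY

Answer: NY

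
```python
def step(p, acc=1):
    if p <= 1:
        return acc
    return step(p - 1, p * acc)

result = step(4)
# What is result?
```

Accumulator trace (n, acc): (4, 1) -> (3, 4) -> (2, 12) -> (1, 24) -> return 24

Answer: 24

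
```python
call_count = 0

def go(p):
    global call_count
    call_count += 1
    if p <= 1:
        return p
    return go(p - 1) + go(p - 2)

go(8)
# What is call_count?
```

Calls(p) = 1 + Calls(p-1) + Calls(p-2); Calls(0)=Calls(1)=1. For p=8 this gives 67.

Answer: 67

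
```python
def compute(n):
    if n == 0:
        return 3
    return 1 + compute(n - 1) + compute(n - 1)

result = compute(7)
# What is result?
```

compute(n) = 1 + 2·compute(n-1), compute(0)=3. Closed form: (3+1)·2^7 - 1 = 511.

Answer: 511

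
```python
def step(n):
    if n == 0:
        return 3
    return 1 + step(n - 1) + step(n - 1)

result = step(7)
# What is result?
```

step(n) = 1 + 2·step(n-1), step(0)=3. Closed form: (3+1)·2^7 - 1 = 511.

Answer: 511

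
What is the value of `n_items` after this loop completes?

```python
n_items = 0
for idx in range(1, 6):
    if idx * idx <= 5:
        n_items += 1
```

Count numbers where idx² ≤ 5
`n_items` takes the values: 0 → 1 → 2

Answer: 2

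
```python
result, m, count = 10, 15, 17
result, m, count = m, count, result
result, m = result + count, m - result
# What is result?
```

Trace:
`result, m, count = 10, 15, 17` → result = 10; m = 15; count = 17
`result, m, count = m, count, result` → result = 15; m = 17; count = 10
`result, m = result + count, m - result` → result = 25; m = 2
So result = 25

Answer: 25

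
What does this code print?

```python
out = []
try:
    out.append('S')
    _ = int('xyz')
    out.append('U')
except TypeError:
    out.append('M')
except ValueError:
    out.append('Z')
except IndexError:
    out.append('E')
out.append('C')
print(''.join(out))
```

Execution trace: 'S' (try body) → 'Z' (except ValueError) → 'C' (after the try/except). Output: SZC

Answer: SZC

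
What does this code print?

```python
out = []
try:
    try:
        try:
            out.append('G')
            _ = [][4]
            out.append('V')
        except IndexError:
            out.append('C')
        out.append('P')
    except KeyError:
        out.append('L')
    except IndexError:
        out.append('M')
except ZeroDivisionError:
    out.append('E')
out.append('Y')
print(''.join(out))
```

Execution trace: 'G' (inner try body) → 'C' (inner except IndexError) → 'P' (try body, no exception) → 'Y' (after the try/except). Output: GCPY

Answer: GCPY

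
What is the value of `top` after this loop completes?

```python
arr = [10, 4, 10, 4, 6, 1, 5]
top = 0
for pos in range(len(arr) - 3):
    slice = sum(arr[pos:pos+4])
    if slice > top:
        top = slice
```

Max sum of 4-element window in [10, 4, 10, 4, 6, 1, 5]
`top` takes the values: 0 → 28

Answer: 28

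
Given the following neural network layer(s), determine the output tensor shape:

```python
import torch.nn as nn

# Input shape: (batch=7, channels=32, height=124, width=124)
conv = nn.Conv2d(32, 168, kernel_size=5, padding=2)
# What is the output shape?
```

Input: (7, 32, 124, 124) -> Output: (7, 168, 124, 124)

Answer: (7, 168, 124, 124)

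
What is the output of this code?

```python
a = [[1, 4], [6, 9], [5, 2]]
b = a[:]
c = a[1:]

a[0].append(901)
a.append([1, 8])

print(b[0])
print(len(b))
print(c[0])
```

Key concept: slice with nested mutation.
Step by step:
`a = [[1, 4], [6, 9], [5, 2]]` → a = [[1, 4], [6, 9], [5, 2]]
`b = a[:]` → b = [[1, 4], [6, 9], [5, 2]]
`c = a[1:]` → c = [[6, 9], [5, 2]]
`a[0].append(901)` → a = [[1, 4, 901], [6, 9], [5, 2]]; b = [[1, 4, 901], [6, 9], [5, 2]]
`a.append([1, 8])` → a = [[1, 4, 901], [6, 9], [5, 2], [1, 8]]
`print(b[0])` → prints [1, 4, 901]
`print(len(b))` → prints 3
`print(c[0])` → prints [6, 9]

Answer:
[1, 4, 901]
3
[6, 9]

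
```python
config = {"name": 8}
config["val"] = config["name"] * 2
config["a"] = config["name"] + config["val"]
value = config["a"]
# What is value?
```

Trace:
`config = {"name": 8}` → config = {'name': 8}
`config["val"] = config["name"] * 2` → config = {'name': 8, 'val': 16}
`config["a"] = config["name"] + config["val"]` → config = {'name': 8, 'val': 16, 'a': 24}
`value = config["a"]` → value = 24
So value = 24

Answer: 24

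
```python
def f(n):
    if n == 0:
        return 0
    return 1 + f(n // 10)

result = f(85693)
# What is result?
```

Count of digits of 85693: 5

Answer: 5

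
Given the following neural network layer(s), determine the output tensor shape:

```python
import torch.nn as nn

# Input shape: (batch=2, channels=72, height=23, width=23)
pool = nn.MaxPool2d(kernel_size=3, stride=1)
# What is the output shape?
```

Input: (2, 72, 23, 23) -> Output: (2, 72, 21, 21)

Answer: (2, 72, 21, 21)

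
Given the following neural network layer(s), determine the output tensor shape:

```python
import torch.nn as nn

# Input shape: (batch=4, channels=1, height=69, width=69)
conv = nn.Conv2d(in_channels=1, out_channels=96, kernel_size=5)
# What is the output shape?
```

Input: (4, 1, 69, 69) -> Output: (4, 96, 65, 65)

Answer: (4, 96, 65, 65)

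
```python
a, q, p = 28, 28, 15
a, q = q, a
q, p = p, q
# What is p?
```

Trace:
`a, q, p = 28, 28, 15` → a = 28; q = 28; p = 15
`a, q = q, a` → a = 28; q = 28
`q, p = p, q` → q = 15; p = 28
So p = 28

Answer: 28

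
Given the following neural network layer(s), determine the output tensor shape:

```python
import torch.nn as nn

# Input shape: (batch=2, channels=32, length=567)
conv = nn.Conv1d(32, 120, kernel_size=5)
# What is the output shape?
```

Input: (2, 32, 567) -> Output: (2, 120, 563)

Answer: (2, 120, 563)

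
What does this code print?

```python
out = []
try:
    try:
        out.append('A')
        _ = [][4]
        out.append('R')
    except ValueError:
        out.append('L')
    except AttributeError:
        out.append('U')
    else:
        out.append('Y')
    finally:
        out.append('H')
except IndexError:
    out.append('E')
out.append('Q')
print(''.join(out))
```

Execution trace: 'A' (try body) → 'H' (finally) → 'E' (outer except IndexError) → 'Q' (after the try/except). Output: AHEQ

Answer: AHEQ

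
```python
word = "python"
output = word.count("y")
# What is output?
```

Trace:
`word = "python"` → word = 'python'
`output = word.count("y")` → output = 1
So output = 1

Answer: 1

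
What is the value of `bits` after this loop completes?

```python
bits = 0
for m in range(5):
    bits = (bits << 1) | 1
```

Build 5 consecutive 1-bits: 0b11111
`bits` takes the values: 0 → 1 → 3 → 7 → 15 → 31

Answer: 31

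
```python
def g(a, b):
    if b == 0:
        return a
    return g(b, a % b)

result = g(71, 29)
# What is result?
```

g(71, 29) -> g(29, 13) -> g(13, 3) -> g(3, 1) -> g(1, 0) -> 1

Answer: 1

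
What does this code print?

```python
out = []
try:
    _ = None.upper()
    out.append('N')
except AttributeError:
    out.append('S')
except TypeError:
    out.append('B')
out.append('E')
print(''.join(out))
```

Execution trace: 'S' (except AttributeError) → 'E' (after the try/except). Output: SE

Answer: SE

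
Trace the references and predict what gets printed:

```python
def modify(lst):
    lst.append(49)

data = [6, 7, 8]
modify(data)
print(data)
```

Key concept: function modifies passed list.
Step by step:
`data = [6, 7, 8]` → data = [6, 7, 8]
`modify(data)` → data = [6, 7, 8, 49]
`print(data)` → prints [6, 7, 8, 49]

Answer: [6, 7, 8, 49]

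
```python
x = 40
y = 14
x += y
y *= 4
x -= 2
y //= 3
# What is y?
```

Trace:
`x = 40` → x = 40
`y = 14` → y = 14
`x += y` → x = 54
`y *= 4` → y = 56
`x -= 2` → x = 52
`y //= 3` → y = 18
So y = 18

Answer: 18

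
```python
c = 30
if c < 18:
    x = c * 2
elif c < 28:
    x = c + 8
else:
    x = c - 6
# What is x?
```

Trace:
`c = 30` → c = 30
`if c < 18: ...` → c < 18 is False, c < 28 is False, take else branch → x = 24
So x = 24

Answer: 24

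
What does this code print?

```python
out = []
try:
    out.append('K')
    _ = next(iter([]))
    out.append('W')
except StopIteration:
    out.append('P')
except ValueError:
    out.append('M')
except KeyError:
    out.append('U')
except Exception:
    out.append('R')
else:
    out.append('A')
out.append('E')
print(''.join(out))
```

Execution trace: 'K' (try body) → 'P' (except StopIteration) → 'E' (after the try/except). Output: KPE

Answer: KPE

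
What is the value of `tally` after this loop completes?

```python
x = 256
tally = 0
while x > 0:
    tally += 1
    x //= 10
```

Count digits by repeated division by 10
`tally` takes the values: 0 → 1 → 2 → 3

Answer: 3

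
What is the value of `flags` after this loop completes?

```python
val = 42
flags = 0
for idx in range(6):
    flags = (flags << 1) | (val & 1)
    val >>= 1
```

Reverse lowest 6 bits of 42
`flags` takes the values: 0 → 1 → 2 → 5 → 10 → 21

Answer: 21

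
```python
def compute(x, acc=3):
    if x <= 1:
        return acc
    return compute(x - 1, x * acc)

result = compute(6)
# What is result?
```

Accumulator trace (n, acc): (6, 3) -> (5, 18) -> (4, 90) -> (3, 360) -> (2, 1080) -> (1, 2160) -> return 2160

Answer: 2160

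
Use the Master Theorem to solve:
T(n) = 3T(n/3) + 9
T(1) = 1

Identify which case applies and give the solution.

a=3, b=3, f(n)=9. log_3(3) = 1. Since c=0 < 1, Case 1 applies: T(n) = Θ(n^log_b(a)) = O(n).

Answer: O(n) - Case 1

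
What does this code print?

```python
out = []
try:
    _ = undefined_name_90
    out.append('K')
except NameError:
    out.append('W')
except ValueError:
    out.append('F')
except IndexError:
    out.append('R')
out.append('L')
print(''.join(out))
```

Execution trace: 'W' (except NameError) → 'L' (after the try/except). Output: WL

Answer: WL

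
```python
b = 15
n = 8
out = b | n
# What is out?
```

Trace:
`b = 15` → b = 15
`n = 8` → n = 8
`out = b | n` → out = 15
So out = 15

Answer: 15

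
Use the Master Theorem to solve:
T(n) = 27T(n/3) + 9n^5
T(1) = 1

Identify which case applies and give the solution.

a=27, b=3, f(n)=9n^5. log_3(27) = 3. Since c=5 > 3 and the regularity condition holds (27(n/3)^5 = (27/3^5)n^5 with 27/3^5 < 1), Case 3 applies: T(n) = Θ(f(n)) = O(n^5).

Answer: O(n^5) - Case 3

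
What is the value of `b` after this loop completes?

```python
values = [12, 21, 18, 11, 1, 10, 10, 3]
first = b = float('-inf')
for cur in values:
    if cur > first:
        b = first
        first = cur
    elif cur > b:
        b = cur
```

Second largest (with repeats) in [12, 21, 18, 11, 1, 10, 10, 3]
`b` takes the values: -inf → 12 → 18

Answer: 18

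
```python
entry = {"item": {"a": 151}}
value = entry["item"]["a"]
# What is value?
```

Trace:
`entry = {"item": {"a": 151}}` → entry = {'item': {'a': 151}}
`value = entry["item"]["a"]` → value = 151
So value = 151

Answer: 151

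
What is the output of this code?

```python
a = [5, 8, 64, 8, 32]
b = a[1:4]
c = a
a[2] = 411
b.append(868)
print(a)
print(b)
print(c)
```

Key concept: slice vs alias.
Step by step:
`a = [5, 8, 64, 8, 32]` → a = [5, 8, 64, 8, 32]
`b = a[1:4]` → b = [8, 64, 8]
`c = a` → c = [5, 8, 64, 8, 32] (same object as a)
`a[2] = 411` → a = [5, 8, 411, 8, 32] (same object as c); c = [5, 8, 411, 8, 32] (same object as a)
`b.append(868)` → b = [8, 64, 8, 868]
`print(a)` → prints [5, 8, 411, 8, 32]
`print(b)` → prints [8, 64, 8, 868]
`print(c)` → prints [5, 8, 411, 8, 32]

Answer:
[5, 8, 411, 8, 32]
[8, 64, 8, 868]
[5, 8, 411, 8, 32]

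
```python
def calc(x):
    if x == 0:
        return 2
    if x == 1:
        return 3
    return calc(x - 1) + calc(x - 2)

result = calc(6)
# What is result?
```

Build up from base cases: calc(0)=2, calc(1)=3, calc(2)=5, calc(3)=8, calc(4)=13, calc(5)=21, calc(6)=34

Answer: 34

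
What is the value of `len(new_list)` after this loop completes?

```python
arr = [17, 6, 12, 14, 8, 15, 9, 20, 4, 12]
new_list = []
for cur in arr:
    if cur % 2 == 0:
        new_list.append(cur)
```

Count even numbers in [17, 6, 12, 14, 8, 15, 9, 20, 4, 12]
`new_list` takes the values: [] → [6] → [6, 12] → [6, 12, 14] → [6, 12, 14, 8] → [6, 12, 14, 8, 20] → [6, 12, 14, 8, 20, 4] → [6, 12, 14, 8, 20, 4, 12]
So `len(new_list)` = 7

Answer: 7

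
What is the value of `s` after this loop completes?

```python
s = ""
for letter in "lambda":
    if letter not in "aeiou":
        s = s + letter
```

Remove vowels from 'lambda'
`s` takes the values: "" → "l" → "lm" → "lmb" → "lmbd"

Answer: "lmbd"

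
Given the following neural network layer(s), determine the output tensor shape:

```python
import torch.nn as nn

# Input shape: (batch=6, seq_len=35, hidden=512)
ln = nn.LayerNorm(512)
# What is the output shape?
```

Input: (6, 35, 512) -> Output: (6, 35, 512)

Answer: (6, 35, 512)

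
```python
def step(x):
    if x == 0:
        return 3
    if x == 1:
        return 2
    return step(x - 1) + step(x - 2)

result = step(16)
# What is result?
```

Build up from base cases: step(0)=3, step(1)=2, step(2)=5, step(3)=7, step(4)=12, step(5)=19, step(6)=31, ..., step(16)=3804

Answer: 3804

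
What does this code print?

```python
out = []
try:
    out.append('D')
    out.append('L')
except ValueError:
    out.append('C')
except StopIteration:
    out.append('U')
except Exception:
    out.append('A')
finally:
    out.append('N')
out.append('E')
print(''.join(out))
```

Execution trace: 'D' (try body) → 'L' (try body, no exception) → 'N' (finally) → 'E' (after the try/except). Output: DLNE

Answer: DLNE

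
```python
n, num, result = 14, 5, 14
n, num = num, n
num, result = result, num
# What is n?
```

Trace:
`n, num, result = 14, 5, 14` → n = 14; num = 5; result = 14
`n, num = num, n` → n = 5; num = 14
`num, result = result, num` → num = 14; result = 14
So n = 5

Answer: 5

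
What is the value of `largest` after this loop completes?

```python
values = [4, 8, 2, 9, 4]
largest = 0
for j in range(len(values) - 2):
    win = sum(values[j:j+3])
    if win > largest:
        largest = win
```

Max sum of 3-element window in [4, 8, 2, 9, 4]
`largest` takes the values: 0 → 14 → 19

Answer: 19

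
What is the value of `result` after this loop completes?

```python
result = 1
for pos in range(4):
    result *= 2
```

2^4 = 16
`result` takes the values: 1 → 2 → 4 → 8 → 16

Answer: 16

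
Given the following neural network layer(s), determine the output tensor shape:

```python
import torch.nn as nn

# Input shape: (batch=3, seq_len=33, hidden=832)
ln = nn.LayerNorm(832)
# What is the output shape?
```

Input: (3, 33, 832) -> Output: (3, 33, 832)

Answer: (3, 33, 832)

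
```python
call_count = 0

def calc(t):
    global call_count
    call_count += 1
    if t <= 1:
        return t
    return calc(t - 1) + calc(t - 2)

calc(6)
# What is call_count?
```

Calls(t) = 1 + Calls(t-1) + Calls(t-2); Calls(0)=Calls(1)=1. For t=6 this gives 25.

Answer: 25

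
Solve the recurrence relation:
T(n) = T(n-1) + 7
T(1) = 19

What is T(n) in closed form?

Unrolling: T(n) = T(1) + 7·(n-1) = 19 + 7(n-1) = 7n + 12.

Answer: T(n) = 7n + 12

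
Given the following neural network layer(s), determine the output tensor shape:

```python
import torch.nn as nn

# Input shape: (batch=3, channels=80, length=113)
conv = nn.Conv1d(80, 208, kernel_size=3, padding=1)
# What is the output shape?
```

Input: (3, 80, 113) -> Output: (3, 208, 113)

Answer: (3, 208, 113)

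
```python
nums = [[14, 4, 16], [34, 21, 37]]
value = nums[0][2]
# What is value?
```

Trace:
`nums = [[14, 4, 16], [34, 21, 37]]` → nums = [[14, 4, 16], [34, 21, 37]]
`value = nums[0][2]` → value = 16
So value = 16

Answer: 16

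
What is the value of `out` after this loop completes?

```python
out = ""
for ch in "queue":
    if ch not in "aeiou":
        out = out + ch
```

Remove vowels from 'queue'
`out` takes the values: "" → "q"

Answer: "q"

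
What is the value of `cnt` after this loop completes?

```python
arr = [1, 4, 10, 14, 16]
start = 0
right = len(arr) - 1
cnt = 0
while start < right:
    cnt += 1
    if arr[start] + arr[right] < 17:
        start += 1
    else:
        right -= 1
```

Steps to find pair summing to 17
`cnt` takes the values: 0 → 1 → 2 → 3 → 4

Answer: 4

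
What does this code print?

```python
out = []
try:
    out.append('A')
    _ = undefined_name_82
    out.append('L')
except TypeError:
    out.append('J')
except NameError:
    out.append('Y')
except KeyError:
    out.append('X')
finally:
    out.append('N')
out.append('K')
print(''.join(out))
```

Execution trace: 'A' (try body) → 'Y' (except NameError) → 'N' (finally) → 'K' (after the try/except). Output: AYNK

Answer: AYNK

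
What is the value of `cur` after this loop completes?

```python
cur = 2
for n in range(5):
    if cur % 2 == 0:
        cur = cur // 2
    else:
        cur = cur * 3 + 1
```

Collatz-style transformation from 2
`cur` takes the values: 2 → 1 → 4 → 2 → 1 → 4

Answer: 4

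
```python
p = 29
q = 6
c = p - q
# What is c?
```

Trace:
`p = 29` → p = 29
`q = 6` → q = 6
`c = p - q` → c = 23
So c = 23

Answer: 23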